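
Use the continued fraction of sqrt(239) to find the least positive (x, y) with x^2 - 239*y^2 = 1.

First expand sqrt(239) as a continued fraction. With x_i = (sqrt(239) + m_i)/d_i and (m_0, d_0) = (0, 1): a_0 = floor(sqrt(239)) = 15, since 15^2 = 225 <= 239 < 256 = 16^2.
Iterate m_{i+1} = d_i*a_i - m_i, d_{i+1} = (239 - m_{i+1}^2)/d_i, a_{i+1} = floor((a_0 + m_{i+1})/d_{i+1}):
  m_1 = 1*15 - 0 = 15, d_1 = (239 - 15^2)/1 = 14/1 = 14, a_1 = floor((15 + 15)/14) = 2.
  m_2 = 14*2 - 15 = 13, d_2 = (239 - 13^2)/14 = 70/14 = 5, a_2 = floor((15 + 13)/5) = 5.
  m_3 = 5*5 - 13 = 12, d_3 = (239 - 12^2)/5 = 95/5 = 19, a_3 = floor((15 + 12)/19) = 1.
  m_4 = 19*1 - 12 = 7, d_4 = (239 - 7^2)/19 = 190/19 = 10, a_4 = floor((15 + 7)/10) = 2.
  m_5 = 10*2 - 7 = 13, d_5 = (239 - 13^2)/10 = 70/10 = 7, a_5 = floor((15 + 13)/7) = 4.
  m_6 = 7*4 - 13 = 15, d_6 = (239 - 15^2)/7 = 14/7 = 2, a_6 = floor((15 + 15)/2) = 15.
  m_7 = 2*15 - 15 = 15, d_7 = (239 - 15^2)/2 = 14/2 = 7, a_7 = floor((15 + 15)/7) = 4.
  m_8 = 7*4 - 15 = 13, d_8 = (239 - 13^2)/7 = 70/7 = 10, a_8 = floor((15 + 13)/10) = 2.
  m_9 = 10*2 - 13 = 7, d_9 = (239 - 7^2)/10 = 190/10 = 19, a_9 = floor((15 + 7)/19) = 1.
  m_10 = 19*1 - 7 = 12, d_10 = (239 - 12^2)/19 = 95/19 = 5, a_10 = floor((15 + 12)/5) = 5.
  m_11 = 5*5 - 12 = 13, d_11 = (239 - 13^2)/5 = 70/5 = 14, a_11 = floor((15 + 13)/14) = 2.
  m_12 = 14*2 - 13 = 15, d_12 = (239 - 15^2)/14 = 14/14 = 1, a_12 = floor((15 + 15)/1) = 30.
  m_13 = 1*30 - 15 = 15, d_13 = (239 - 15^2)/1 = 14/1 = 14: (m_13, d_13) = (m_1, d_1) = (15, 14), so from here the quotients repeat a_1, ..., a_12; the period length is 12.
So sqrt(239) = [15; (2, 5, 1, 2, 4, 15, 4, 2, 1, 5, 2, 30)] with period length k = 12.
k is even, so the fundamental solution of x^2 - 239y^2 = 1 is (p_{k-1}, q_{k-1}) = (p_11, q_11); compute convergents through index 11.
Convergents (p_i = a_i*p_{i-1} + p_{i-2}, q_i = a_i*q_{i-1} + q_{i-2} with p_{-2}=0, p_{-1}=1, q_{-2}=1, q_{-1}=0):
  i=0: a_0=15, p_0 = 15*1 + 0 = 15, q_0 = 15*0 + 1 = 1.
  i=1: a_1=2, p_1 = 2*15 + 1 = 31, q_1 = 2*1 + 0 = 2.
  i=2: a_2=5, p_2 = 5*31 + 15 = 170, q_2 = 5*2 + 1 = 11.
  i=3: a_3=1, p_3 = 1*170 + 31 = 201, q_3 = 1*11 + 2 = 13.
  i=4: a_4=2, p_4 = 2*201 + 170 = 572, q_4 = 2*13 + 11 = 37.
  i=5: a_5=4, p_5 = 4*572 + 201 = 2489, q_5 = 4*37 + 13 = 161.
  i=6: a_6=15, p_6 = 15*2489 + 572 = 37907, q_6 = 15*161 + 37 = 2452.
  i=7: a_7=4, p_7 = 4*37907 + 2489 = 154117, q_7 = 4*2452 + 161 = 9969.
  i=8: a_8=2, p_8 = 2*154117 + 37907 = 346141, q_8 = 2*9969 + 2452 = 22390.
  i=9: a_9=1, p_9 = 1*346141 + 154117 = 500258, q_9 = 1*22390 + 9969 = 32359.
  i=10: a_10=5, p_10 = 5*500258 + 346141 = 2847431, q_10 = 5*32359 + 22390 = 184185.
  i=11: a_11=2, p_11 = 2*2847431 + 500258 = 6195120, q_11 = 2*184185 + 32359 = 400729.
Check: 6195120^2 - 239*400729^2 = 38379511814400 - 38379511814399 = 1, so (x, y) = (6195120, 400729) solves the equation, and by the theorem it is the least positive solution.

(x, y) = (6195120, 400729)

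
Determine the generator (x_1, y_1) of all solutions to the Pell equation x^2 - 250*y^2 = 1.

(x, y) = (39480499, 2496966)

First expand sqrt(250) as a continued fraction. With x_i = (sqrt(250) + m_i)/d_i and (m_0, d_0) = (0, 1): a_0 = floor(sqrt(250)) = 15, since 15^2 = 225 <= 250 < 256 = 16^2.
Iterate m_{i+1} = d_i*a_i - m_i, d_{i+1} = (250 - m_{i+1}^2)/d_i, a_{i+1} = floor((a_0 + m_{i+1})/d_{i+1}):
  m_1 = 1*15 - 0 = 15, d_1 = (250 - 15^2)/1 = 25/1 = 25, a_1 = floor((15 + 15)/25) = 1.
  m_2 = 25*1 - 15 = 10, d_2 = (250 - 10^2)/25 = 150/25 = 6, a_2 = floor((15 + 10)/6) = 4.
  m_3 = 6*4 - 10 = 14, d_3 = (250 - 14^2)/6 = 54/6 = 9, a_3 = floor((15 + 14)/9) = 3.
  m_4 = 9*3 - 14 = 13, d_4 = (250 - 13^2)/9 = 81/9 = 9, a_4 = floor((15 + 13)/9) = 3.
  m_5 = 9*3 - 13 = 14, d_5 = (250 - 14^2)/9 = 54/9 = 6, a_5 = floor((15 + 14)/6) = 4.
  m_6 = 6*4 - 14 = 10, d_6 = (250 - 10^2)/6 = 150/6 = 25, a_6 = floor((15 + 10)/25) = 1.
  m_7 = 25*1 - 10 = 15, d_7 = (250 - 15^2)/25 = 25/25 = 1, a_7 = floor((15 + 15)/1) = 30.
  m_8 = 1*30 - 15 = 15, d_8 = (250 - 15^2)/1 = 25/1 = 25: (m_8, d_8) = (m_1, d_1) = (15, 25), so from here the quotients repeat a_1, ..., a_7; the period length is 7.
So sqrt(250) = [15; (1, 4, 3, 3, 4, 1, 30)] with period length k = 7.
k is odd, so (p_{k-1}, q_{k-1}) only solves x^2 - 250y^2 = -1 and the fundamental solution of x^2 - 250y^2 = 1 is (p_{2k-1}, q_{2k-1}) = (p_13, q_13); compute convergents through index 13, running through the period twice.
Convergents (p_i = a_i*p_{i-1} + p_{i-2}, q_i = a_i*q_{i-1} + q_{i-2} with p_{-2}=0, p_{-1}=1, q_{-2}=1, q_{-1}=0):
  i=0: a_0=15, p_0 = 15*1 + 0 = 15, q_0 = 15*0 + 1 = 1.
  i=1: a_1=1, p_1 = 1*15 + 1 = 16, q_1 = 1*1 + 0 = 1.
  i=2: a_2=4, p_2 = 4*16 + 15 = 79, q_2 = 4*1 + 1 = 5.
  i=3: a_3=3, p_3 = 3*79 + 16 = 253, q_3 = 3*5 + 1 = 16.
  i=4: a_4=3, p_4 = 3*253 + 79 = 838, q_4 = 3*16 + 5 = 53.
  i=5: a_5=4, p_5 = 4*838 + 253 = 3605, q_5 = 4*53 + 16 = 228.
  i=6: a_6=1, p_6 = 1*3605 + 838 = 4443, q_6 = 1*228 + 53 = 281.
  i=7: a_7=30, p_7 = 30*4443 + 3605 = 136895, q_7 = 30*281 + 228 = 8658.
  i=8: a_8=1, p_8 = 1*136895 + 4443 = 141338, q_8 = 1*8658 + 281 = 8939.
  i=9: a_9=4, p_9 = 4*141338 + 136895 = 702247, q_9 = 4*8939 + 8658 = 44414.
  i=10: a_10=3, p_10 = 3*702247 + 141338 = 2248079, q_10 = 3*44414 + 8939 = 142181.
  i=11: a_11=3, p_11 = 3*2248079 + 702247 = 7446484, q_11 = 3*142181 + 44414 = 470957.
  i=12: a_12=4, p_12 = 4*7446484 + 2248079 = 32034015, q_12 = 4*470957 + 142181 = 2026009.
  i=13: a_13=1, p_13 = 1*32034015 + 7446484 = 39480499, q_13 = 1*2026009 + 470957 = 2496966.
Indeed p_6^2 - 250*q_6^2 = 19740249 - 19740250 = -1, not +1.
Check: 39480499^2 - 250*2496966^2 = 1558709801289001 - 1558709801289000 = 1, so (x, y) = (39480499, 2496966) solves the equation, and by the theorem it is the least positive solution.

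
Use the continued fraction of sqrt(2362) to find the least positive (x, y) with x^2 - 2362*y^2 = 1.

First expand sqrt(2362) as a continued fraction. With x_i = (sqrt(2362) + m_i)/d_i and (m_0, d_0) = (0, 1): a_0 = floor(sqrt(2362)) = 48, since 48^2 = 2304 <= 2362 < 2401 = 49^2.
Iterate m_{i+1} = d_i*a_i - m_i, d_{i+1} = (2362 - m_{i+1}^2)/d_i, a_{i+1} = floor((a_0 + m_{i+1})/d_{i+1}):
  m_1 = 1*48 - 0 = 48, d_1 = (2362 - 48^2)/1 = 58/1 = 58, a_1 = floor((48 + 48)/58) = 1.
  m_2 = 58*1 - 48 = 10, d_2 = (2362 - 10^2)/58 = 2262/58 = 39, a_2 = floor((48 + 10)/39) = 1.
  m_3 = 39*1 - 10 = 29, d_3 = (2362 - 29^2)/39 = 1521/39 = 39, a_3 = floor((48 + 29)/39) = 1.
  m_4 = 39*1 - 29 = 10, d_4 = (2362 - 10^2)/39 = 2262/39 = 58, a_4 = floor((48 + 10)/58) = 1.
  m_5 = 58*1 - 10 = 48, d_5 = (2362 - 48^2)/58 = 58/58 = 1, a_5 = floor((48 + 48)/1) = 96.
  m_6 = 1*96 - 48 = 48, d_6 = (2362 - 48^2)/1 = 58/1 = 58: (m_6, d_6) = (m_1, d_1) = (48, 58), so from here the quotients repeat a_1, ..., a_5; the period length is 5.
So sqrt(2362) = [48; (1, 1, 1, 1, 96)] with period length k = 5.
k is odd, so (p_{k-1}, q_{k-1}) only solves x^2 - 2362y^2 = -1 and the fundamental solution of x^2 - 2362y^2 = 1 is (p_{2k-1}, q_{2k-1}) = (p_9, q_9); compute convergents through index 9, running through the period twice.
Convergents (p_i = a_i*p_{i-1} + p_{i-2}, q_i = a_i*q_{i-1} + q_{i-2} with p_{-2}=0, p_{-1}=1, q_{-2}=1, q_{-1}=0):
  i=0: a_0=48, p_0 = 48*1 + 0 = 48, q_0 = 48*0 + 1 = 1.
  i=1: a_1=1, p_1 = 1*48 + 1 = 49, q_1 = 1*1 + 0 = 1.
  i=2: a_2=1, p_2 = 1*49 + 48 = 97, q_2 = 1*1 + 1 = 2.
  i=3: a_3=1, p_3 = 1*97 + 49 = 146, q_3 = 1*2 + 1 = 3.
  i=4: a_4=1, p_4 = 1*146 + 97 = 243, q_4 = 1*3 + 2 = 5.
  i=5: a_5=96, p_5 = 96*243 + 146 = 23474, q_5 = 96*5 + 3 = 483.
  i=6: a_6=1, p_6 = 1*23474 + 243 = 23717, q_6 = 1*483 + 5 = 488.
  i=7: a_7=1, p_7 = 1*23717 + 23474 = 47191, q_7 = 1*488 + 483 = 971.
  i=8: a_8=1, p_8 = 1*47191 + 23717 = 70908, q_8 = 1*971 + 488 = 1459.
  i=9: a_9=1, p_9 = 1*70908 + 47191 = 118099, q_9 = 1*1459 + 971 = 2430.
Indeed p_4^2 - 2362*q_4^2 = 59049 - 59050 = -1, not +1.
Check: 118099^2 - 2362*2430^2 = 13947373801 - 13947373800 = 1, so (x, y) = (118099, 2430) solves the equation, and by the theorem it is the least positive solution.

(x, y) = (118099, 2430)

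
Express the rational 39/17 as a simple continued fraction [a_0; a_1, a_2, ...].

[2; 3, 2, 2]

Run the Euclidean algorithm on 39 and 17; the successive quotients are the partial quotients a_0, a_1, ... (each step inverts the fractional part left over by the previous one):
  39 = 2*17 + 5, so a_0 = 2.
  17 = 3*5 + 2, so a_1 = 3.
  5 = 2*2 + 1, so a_2 = 2.
  2 = 2*1 + 0, so a_3 = 2.
The remainder reaches 0 after 4 divisions, so the expansion has 4 partial quotients, read off in order.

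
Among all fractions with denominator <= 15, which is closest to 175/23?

Expand x = 175/23 as a continued fraction with the Euclidean algorithm:
  175 = 7*23 + 14, so a_0 = 7.
  23 = 1*14 + 9, so a_1 = 1.
  14 = 1*9 + 5, so a_2 = 1.
  9 = 1*5 + 4, so a_3 = 1.
  5 = 1*4 + 1, so a_4 = 1.
  4 = 4*1 + 0, so a_5 = 4.
so x = [7; 1, 1, 1, 1, 4].
Convergents (p_i = a_i*p_{i-1} + p_{i-2}, q_i = a_i*q_{i-1} + q_{i-2} with p_{-2}=0, p_{-1}=1, q_{-2}=1, q_{-1}=0), until the denominator exceeds 15:
  i=0: a_0=7, p_0 = 7*1 + 0 = 7, q_0 = 7*0 + 1 = 1.
  i=1: a_1=1, p_1 = 1*7 + 1 = 8, q_1 = 1*1 + 0 = 1.
  i=2: a_2=1, p_2 = 1*8 + 7 = 15, q_2 = 1*1 + 1 = 2.
  i=3: a_3=1, p_3 = 1*15 + 8 = 23, q_3 = 1*2 + 1 = 3.
  i=4: a_4=1, p_4 = 1*23 + 15 = 38, q_4 = 1*3 + 2 = 5.
  i=5: a_5=4, p_5 = 4*38 + 23 = 175, q_5 = 4*5 + 3 = 23.
q_5 = 23 > 15, so the last convergent with denominator <= 15 is p_4/q_4 = 38/5.
The closest fraction with denominator <= 15 is either p_4/q_4 or the intermediate fraction (k*p_4 + p_3)/(k*q_4 + q_3) with the largest k >= 1 whose denominator stays <= 15; these approach x as k grows, and every other convergent or intermediate fraction in range is farther away.
Largest k: floor((15 - q_3)/q_4) = floor((15 - 3)/5) = 2.
That gives (2*38 + 23)/(2*5 + 3) = 99/13.
Compare the errors: |x - 38/5| = |175*5 - 38*23|/(23*5) = 1/115, and |x - 99/13| = |175*13 - 99*23|/(23*13) = 2/299.
Cross-multiplying, 2*115 = 230 < 299 = 1*299, so 2/299 is smaller: the intermediate fraction 99/13 is closer to x than 38/5.

99/13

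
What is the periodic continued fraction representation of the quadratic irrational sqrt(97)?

Write x_i = (sqrt(97) + m_i)/d_i with (m_0, d_0) = (0, 1). a_0 = floor(sqrt(97)) = 9, since 9^2 = 81 <= 97 < 100 = 10^2.
Iterate m_{i+1} = d_i*a_i - m_i, d_{i+1} = (97 - m_{i+1}^2)/d_i, a_{i+1} = floor((a_0 + m_{i+1})/d_{i+1}):
  m_1 = 1*9 - 0 = 9, d_1 = (97 - 9^2)/1 = 16/1 = 16, a_1 = floor((9 + 9)/16) = 1.
  m_2 = 16*1 - 9 = 7, d_2 = (97 - 7^2)/16 = 48/16 = 3, a_2 = floor((9 + 7)/3) = 5.
  m_3 = 3*5 - 7 = 8, d_3 = (97 - 8^2)/3 = 33/3 = 11, a_3 = floor((9 + 8)/11) = 1.
  m_4 = 11*1 - 8 = 3, d_4 = (97 - 3^2)/11 = 88/11 = 8, a_4 = floor((9 + 3)/8) = 1.
  m_5 = 8*1 - 3 = 5, d_5 = (97 - 5^2)/8 = 72/8 = 9, a_5 = floor((9 + 5)/9) = 1.
  m_6 = 9*1 - 5 = 4, d_6 = (97 - 4^2)/9 = 81/9 = 9, a_6 = floor((9 + 4)/9) = 1.
  m_7 = 9*1 - 4 = 5, d_7 = (97 - 5^2)/9 = 72/9 = 8, a_7 = floor((9 + 5)/8) = 1.
  m_8 = 8*1 - 5 = 3, d_8 = (97 - 3^2)/8 = 88/8 = 11, a_8 = floor((9 + 3)/11) = 1.
  m_9 = 11*1 - 3 = 8, d_9 = (97 - 8^2)/11 = 33/11 = 3, a_9 = floor((9 + 8)/3) = 5.
  m_10 = 3*5 - 8 = 7, d_10 = (97 - 7^2)/3 = 48/3 = 16, a_10 = floor((9 + 7)/16) = 1.
  m_11 = 16*1 - 7 = 9, d_11 = (97 - 9^2)/16 = 16/16 = 1, a_11 = floor((9 + 9)/1) = 18.
  m_12 = 1*18 - 9 = 9, d_12 = (97 - 9^2)/1 = 16/1 = 16: (m_12, d_12) = (m_1, d_1) = (9, 16), so from here the quotients repeat a_1, ..., a_11; the period length is 11.
Hence the expansion of sqrt(97) is a_0 = 9 followed by the repeating block 1, 5, 1, 1, 1, 1, 1, 1, 5, 1, 18 (period 11).

[9; (1, 5, 1, 1, 1, 1, 1, 1, 5, 1, 18)]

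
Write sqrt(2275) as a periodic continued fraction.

Write x_i = (sqrt(2275) + m_i)/d_i with (m_0, d_0) = (0, 1). a_0 = floor(sqrt(2275)) = 47, since 47^2 = 2209 <= 2275 < 2304 = 48^2.
Iterate m_{i+1} = d_i*a_i - m_i, d_{i+1} = (2275 - m_{i+1}^2)/d_i, a_{i+1} = floor((a_0 + m_{i+1})/d_{i+1}):
  m_1 = 1*47 - 0 = 47, d_1 = (2275 - 47^2)/1 = 66/1 = 66, a_1 = floor((47 + 47)/66) = 1.
  m_2 = 66*1 - 47 = 19, d_2 = (2275 - 19^2)/66 = 1914/66 = 29, a_2 = floor((47 + 19)/29) = 2.
  m_3 = 29*2 - 19 = 39, d_3 = (2275 - 39^2)/29 = 754/29 = 26, a_3 = floor((47 + 39)/26) = 3.
  m_4 = 26*3 - 39 = 39, d_4 = (2275 - 39^2)/26 = 754/26 = 29, a_4 = floor((47 + 39)/29) = 2.
  m_5 = 29*2 - 39 = 19, d_5 = (2275 - 19^2)/29 = 1914/29 = 66, a_5 = floor((47 + 19)/66) = 1.
  m_6 = 66*1 - 19 = 47, d_6 = (2275 - 47^2)/66 = 66/66 = 1, a_6 = floor((47 + 47)/1) = 94.
  m_7 = 1*94 - 47 = 47, d_7 = (2275 - 47^2)/1 = 66/1 = 66: (m_7, d_7) = (m_1, d_1) = (47, 66), so from here the quotients repeat a_1, ..., a_6; the period length is 6.
Hence the expansion of sqrt(2275) is a_0 = 47 followed by the repeating block 1, 2, 3, 2, 1, 94 (period 6).

[47; (1, 2, 3, 2, 1, 94)]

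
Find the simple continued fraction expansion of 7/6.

Run the Euclidean algorithm on 7 and 6; the successive quotients are the partial quotients a_0, a_1, ... (each step inverts the fractional part left over by the previous one):
  7 = 1*6 + 1, so a_0 = 1.
  6 = 6*1 + 0, so a_1 = 6.
The remainder reaches 0 after 2 divisions, so the expansion has 2 partial quotients, read off in order.

[1; 6]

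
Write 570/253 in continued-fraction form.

[2; 3, 1, 20, 3]

Run the Euclidean algorithm on 570 and 253; the successive quotients are the partial quotients a_0, a_1, ... (each step inverts the fractional part left over by the previous one):
  570 = 2*253 + 64, so a_0 = 2.
  253 = 3*64 + 61, so a_1 = 3.
  64 = 1*61 + 3, so a_2 = 1.
  61 = 20*3 + 1, so a_3 = 20.
  3 = 3*1 + 0, so a_4 = 3.
The remainder reaches 0 after 5 divisions, so the expansion has 5 partial quotients, read off in order.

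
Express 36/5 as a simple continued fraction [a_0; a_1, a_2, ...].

Run the Euclidean algorithm on 36 and 5; the successive quotients are the partial quotients a_0, a_1, ... (each step inverts the fractional part left over by the previous one):
  36 = 7*5 + 1, so a_0 = 7.
  5 = 5*1 + 0, so a_1 = 5.
The remainder reaches 0 after 2 divisions, so the expansion has 2 partial quotients, read off in order.

[7; 5]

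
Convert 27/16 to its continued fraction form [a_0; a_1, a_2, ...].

[1; 1, 2, 5]

Run the Euclidean algorithm on 27 and 16; the successive quotients are the partial quotients a_0, a_1, ... (each step inverts the fractional part left over by the previous one):
  27 = 1*16 + 11, so a_0 = 1.
  16 = 1*11 + 5, so a_1 = 1.
  11 = 2*5 + 1, so a_2 = 2.
  5 = 5*1 + 0, so a_3 = 5.
The remainder reaches 0 after 4 divisions, so the expansion has 4 partial quotients, read off in order.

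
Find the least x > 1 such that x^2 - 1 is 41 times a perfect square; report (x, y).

(x, y) = (2049, 320)

First expand sqrt(41) as a continued fraction. With x_i = (sqrt(41) + m_i)/d_i and (m_0, d_0) = (0, 1): a_0 = floor(sqrt(41)) = 6, since 6^2 = 36 <= 41 < 49 = 7^2.
Iterate m_{i+1} = d_i*a_i - m_i, d_{i+1} = (41 - m_{i+1}^2)/d_i, a_{i+1} = floor((a_0 + m_{i+1})/d_{i+1}):
  m_1 = 1*6 - 0 = 6, d_1 = (41 - 6^2)/1 = 5/1 = 5, a_1 = floor((6 + 6)/5) = 2.
  m_2 = 5*2 - 6 = 4, d_2 = (41 - 4^2)/5 = 25/5 = 5, a_2 = floor((6 + 4)/5) = 2.
  m_3 = 5*2 - 4 = 6, d_3 = (41 - 6^2)/5 = 5/5 = 1, a_3 = floor((6 + 6)/1) = 12.
  m_4 = 1*12 - 6 = 6, d_4 = (41 - 6^2)/1 = 5/1 = 5: (m_4, d_4) = (m_1, d_1) = (6, 5), so from here the quotients repeat a_1, ..., a_3; the period length is 3.
So sqrt(41) = [6; (2, 2, 12)] with period length k = 3.
k is odd, so (p_{k-1}, q_{k-1}) only solves x^2 - 41y^2 = -1 and the fundamental solution of x^2 - 41y^2 = 1 is (p_{2k-1}, q_{2k-1}) = (p_5, q_5); compute convergents through index 5, running through the period twice.
Convergents (p_i = a_i*p_{i-1} + p_{i-2}, q_i = a_i*q_{i-1} + q_{i-2} with p_{-2}=0, p_{-1}=1, q_{-2}=1, q_{-1}=0):
  i=0: a_0=6, p_0 = 6*1 + 0 = 6, q_0 = 6*0 + 1 = 1.
  i=1: a_1=2, p_1 = 2*6 + 1 = 13, q_1 = 2*1 + 0 = 2.
  i=2: a_2=2, p_2 = 2*13 + 6 = 32, q_2 = 2*2 + 1 = 5.
  i=3: a_3=12, p_3 = 12*32 + 13 = 397, q_3 = 12*5 + 2 = 62.
  i=4: a_4=2, p_4 = 2*397 + 32 = 826, q_4 = 2*62 + 5 = 129.
  i=5: a_5=2, p_5 = 2*826 + 397 = 2049, q_5 = 2*129 + 62 = 320.
Indeed p_2^2 - 41*q_2^2 = 1024 - 1025 = -1, not +1.
Check: 2049^2 - 41*320^2 = 4198401 - 4198400 = 1, so (x, y) = (2049, 320) solves the equation, and by the theorem it is the least positive solution.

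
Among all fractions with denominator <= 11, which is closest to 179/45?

Expand x = 179/45 as a continued fraction with the Euclidean algorithm:
  179 = 3*45 + 44, so a_0 = 3.
  45 = 1*44 + 1, so a_1 = 1.
  44 = 44*1 + 0, so a_2 = 44.
so x = [3; 1, 44].
Convergents (p_i = a_i*p_{i-1} + p_{i-2}, q_i = a_i*q_{i-1} + q_{i-2} with p_{-2}=0, p_{-1}=1, q_{-2}=1, q_{-1}=0), until the denominator exceeds 11:
  i=0: a_0=3, p_0 = 3*1 + 0 = 3, q_0 = 3*0 + 1 = 1.
  i=1: a_1=1, p_1 = 1*3 + 1 = 4, q_1 = 1*1 + 0 = 1.
  i=2: a_2=44, p_2 = 44*4 + 3 = 179, q_2 = 44*1 + 1 = 45.
q_2 = 45 > 11, so the last convergent with denominator <= 11 is p_1/q_1 = 4/1.
The closest fraction with denominator <= 11 is either p_1/q_1 or the intermediate fraction (k*p_1 + p_0)/(k*q_1 + q_0) with the largest k >= 1 whose denominator stays <= 11; these approach x as k grows, and every other convergent or intermediate fraction in range is farther away.
Largest k: floor((11 - q_0)/q_1) = floor((11 - 1)/1) = 10.
That gives (10*4 + 3)/(10*1 + 1) = 43/11.
Compare the errors: |x - 4/1| = |179*1 - 4*45|/(45*1) = 1/45, and |x - 43/11| = |179*11 - 43*45|/(45*11) = 34/495.
Cross-multiplying, 1*495 = 495 < 1530 = 34*45, so 1/45 is smaller: the convergent 4/1 is closer to x than 43/11.

4/1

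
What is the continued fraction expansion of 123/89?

[1; 2, 1, 1, 1, 1, 1, 1, 2]

Run the Euclidean algorithm on 123 and 89; the successive quotients are the partial quotients a_0, a_1, ... (each step inverts the fractional part left over by the previous one):
  123 = 1*89 + 34, so a_0 = 1.
  89 = 2*34 + 21, so a_1 = 2.
  34 = 1*21 + 13, so a_2 = 1.
  21 = 1*13 + 8, so a_3 = 1.
  13 = 1*8 + 5, so a_4 = 1.
  8 = 1*5 + 3, so a_5 = 1.
  5 = 1*3 + 2, so a_6 = 1.
  3 = 1*2 + 1, so a_7 = 1.
  2 = 2*1 + 0, so a_8 = 2.
The remainder reaches 0 after 9 divisions, so the expansion has 9 partial quotients, read off in order.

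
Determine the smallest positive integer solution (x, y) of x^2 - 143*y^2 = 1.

(x, y) = (12, 1)

First expand sqrt(143) as a continued fraction. With x_i = (sqrt(143) + m_i)/d_i and (m_0, d_0) = (0, 1): a_0 = floor(sqrt(143)) = 11, since 11^2 = 121 <= 143 < 144 = 12^2.
Iterate m_{i+1} = d_i*a_i - m_i, d_{i+1} = (143 - m_{i+1}^2)/d_i, a_{i+1} = floor((a_0 + m_{i+1})/d_{i+1}):
  m_1 = 1*11 - 0 = 11, d_1 = (143 - 11^2)/1 = 22/1 = 22, a_1 = floor((11 + 11)/22) = 1.
  m_2 = 22*1 - 11 = 11, d_2 = (143 - 11^2)/22 = 22/22 = 1, a_2 = floor((11 + 11)/1) = 22.
  m_3 = 1*22 - 11 = 11, d_3 = (143 - 11^2)/1 = 22/1 = 22: (m_3, d_3) = (m_1, d_1) = (11, 22), so from here the quotients repeat a_1, a_2; the period length is 2.
So sqrt(143) = [11; (1, 22)] with period length k = 2.
k is even, so the fundamental solution of x^2 - 143y^2 = 1 is (p_{k-1}, q_{k-1}) = (p_1, q_1); compute convergents through index 1.
Convergents (p_i = a_i*p_{i-1} + p_{i-2}, q_i = a_i*q_{i-1} + q_{i-2} with p_{-2}=0, p_{-1}=1, q_{-2}=1, q_{-1}=0):
  i=0: a_0=11, p_0 = 11*1 + 0 = 11, q_0 = 11*0 + 1 = 1.
  i=1: a_1=1, p_1 = 1*11 + 1 = 12, q_1 = 1*1 + 0 = 1.
Check: 12^2 - 143*1^2 = 144 - 143 = 1, so (x, y) = (12, 1) solves the equation, and by the theorem it is the least positive solution.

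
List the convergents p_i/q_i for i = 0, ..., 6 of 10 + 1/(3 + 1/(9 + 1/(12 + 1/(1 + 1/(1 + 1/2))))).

Using the convergent recurrence p_i = a_i*p_{i-1} + p_{i-2}, q_i = a_i*q_{i-1} + q_{i-2} with p_{-2}=0, p_{-1}=1, q_{-2}=1, q_{-1}=0:
  i=0: a_0=10, p_0 = 10*1 + 0 = 10, q_0 = 10*0 + 1 = 1.
  i=1: a_1=3, p_1 = 3*10 + 1 = 31, q_1 = 3*1 + 0 = 3.
  i=2: a_2=9, p_2 = 9*31 + 10 = 289, q_2 = 9*3 + 1 = 28.
  i=3: a_3=12, p_3 = 12*289 + 31 = 3499, q_3 = 12*28 + 3 = 339.
  i=4: a_4=1, p_4 = 1*3499 + 289 = 3788, q_4 = 1*339 + 28 = 367.
  i=5: a_5=1, p_5 = 1*3788 + 3499 = 7287, q_5 = 1*367 + 339 = 706.
  i=6: a_6=2, p_6 = 2*7287 + 3788 = 18362, q_6 = 2*706 + 367 = 1779.

10/1, 31/3, 289/28, 3499/339, 3788/367, 7287/706, 18362/1779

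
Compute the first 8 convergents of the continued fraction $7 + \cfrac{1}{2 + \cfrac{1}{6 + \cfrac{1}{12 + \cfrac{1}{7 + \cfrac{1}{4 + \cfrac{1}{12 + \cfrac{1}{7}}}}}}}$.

Using the convergent recurrence p_i = a_i*p_{i-1} + p_{i-2}, q_i = a_i*q_{i-1} + q_{i-2} with p_{-2}=0, p_{-1}=1, q_{-2}=1, q_{-1}=0:
  i=0: a_0=7, p_0 = 7*1 + 0 = 7, q_0 = 7*0 + 1 = 1.
  i=1: a_1=2, p_1 = 2*7 + 1 = 15, q_1 = 2*1 + 0 = 2.
  i=2: a_2=6, p_2 = 6*15 + 7 = 97, q_2 = 6*2 + 1 = 13.
  i=3: a_3=12, p_3 = 12*97 + 15 = 1179, q_3 = 12*13 + 2 = 158.
  i=4: a_4=7, p_4 = 7*1179 + 97 = 8350, q_4 = 7*158 + 13 = 1119.
  i=5: a_5=4, p_5 = 4*8350 + 1179 = 34579, q_5 = 4*1119 + 158 = 4634.
  i=6: a_6=12, p_6 = 12*34579 + 8350 = 423298, q_6 = 12*4634 + 1119 = 56727.
  i=7: a_7=7, p_7 = 7*423298 + 34579 = 2997665, q_7 = 7*56727 + 4634 = 401723.

7/1, 15/2, 97/13, 1179/158, 8350/1119, 34579/4634, 423298/56727, 2997665/401723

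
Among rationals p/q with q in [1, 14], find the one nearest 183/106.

Expand x = 183/106 as a continued fraction with the Euclidean algorithm:
  183 = 1*106 + 77, so a_0 = 1.
  106 = 1*77 + 29, so a_1 = 1.
  77 = 2*29 + 19, so a_2 = 2.
  29 = 1*19 + 10, so a_3 = 1.
  19 = 1*10 + 9, so a_4 = 1.
  10 = 1*9 + 1, so a_5 = 1.
  9 = 9*1 + 0, so a_6 = 9.
so x = [1; 1, 2, 1, 1, 1, 9].
Convergents (p_i = a_i*p_{i-1} + p_{i-2}, q_i = a_i*q_{i-1} + q_{i-2} with p_{-2}=0, p_{-1}=1, q_{-2}=1, q_{-1}=0), until the denominator exceeds 14:
  i=0: a_0=1, p_0 = 1*1 + 0 = 1, q_0 = 1*0 + 1 = 1.
  i=1: a_1=1, p_1 = 1*1 + 1 = 2, q_1 = 1*1 + 0 = 1.
  i=2: a_2=2, p_2 = 2*2 + 1 = 5, q_2 = 2*1 + 1 = 3.
  i=3: a_3=1, p_3 = 1*5 + 2 = 7, q_3 = 1*3 + 1 = 4.
  i=4: a_4=1, p_4 = 1*7 + 5 = 12, q_4 = 1*4 + 3 = 7.
  i=5: a_5=1, p_5 = 1*12 + 7 = 19, q_5 = 1*7 + 4 = 11.
  i=6: a_6=9, p_6 = 9*19 + 12 = 183, q_6 = 9*11 + 7 = 106.
q_6 = 106 > 14, so the last convergent with denominator <= 14 is p_5/q_5 = 19/11.
The closest fraction with denominator <= 14 is either p_5/q_5 or the intermediate fraction (k*p_5 + p_4)/(k*q_5 + q_4) with the largest k >= 1 whose denominator stays <= 14; these approach x as k grows, and every other convergent or intermediate fraction in range is farther away.
Largest k: floor((14 - q_4)/q_5) = floor((14 - 7)/11) = 0.
Since k = 0, no intermediate fraction beyond p_5/q_5 has denominator <= 14, so the convergent 19/11 is the closest (its error is |183*11 - 19*106|/(106*11) = 1/1166).

19/11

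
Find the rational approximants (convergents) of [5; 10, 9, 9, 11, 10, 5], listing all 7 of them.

Using the convergent recurrence p_i = a_i*p_{i-1} + p_{i-2}, q_i = a_i*q_{i-1} + q_{i-2} with p_{-2}=0, p_{-1}=1, q_{-2}=1, q_{-1}=0:
  i=0: a_0=5, p_0 = 5*1 + 0 = 5, q_0 = 5*0 + 1 = 1.
  i=1: a_1=10, p_1 = 10*5 + 1 = 51, q_1 = 10*1 + 0 = 10.
  i=2: a_2=9, p_2 = 9*51 + 5 = 464, q_2 = 9*10 + 1 = 91.
  i=3: a_3=9, p_3 = 9*464 + 51 = 4227, q_3 = 9*91 + 10 = 829.
  i=4: a_4=11, p_4 = 11*4227 + 464 = 46961, q_4 = 11*829 + 91 = 9210.
  i=5: a_5=10, p_5 = 10*46961 + 4227 = 473837, q_5 = 10*9210 + 829 = 92929.
  i=6: a_6=5, p_6 = 5*473837 + 46961 = 2416146, q_6 = 5*92929 + 9210 = 473855.

5/1, 51/10, 464/91, 4227/829, 46961/9210, 473837/92929, 2416146/473855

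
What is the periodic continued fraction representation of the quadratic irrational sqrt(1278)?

Write x_i = (sqrt(1278) + m_i)/d_i with (m_0, d_0) = (0, 1). a_0 = floor(sqrt(1278)) = 35, since 35^2 = 1225 <= 1278 < 1296 = 36^2.
Iterate m_{i+1} = d_i*a_i - m_i, d_{i+1} = (1278 - m_{i+1}^2)/d_i, a_{i+1} = floor((a_0 + m_{i+1})/d_{i+1}):
  m_1 = 1*35 - 0 = 35, d_1 = (1278 - 35^2)/1 = 53/1 = 53, a_1 = floor((35 + 35)/53) = 1.
  m_2 = 53*1 - 35 = 18, d_2 = (1278 - 18^2)/53 = 954/53 = 18, a_2 = floor((35 + 18)/18) = 2.
  m_3 = 18*2 - 18 = 18, d_3 = (1278 - 18^2)/18 = 954/18 = 53, a_3 = floor((35 + 18)/53) = 1.
  m_4 = 53*1 - 18 = 35, d_4 = (1278 - 35^2)/53 = 53/53 = 1, a_4 = floor((35 + 35)/1) = 70.
  m_5 = 1*70 - 35 = 35, d_5 = (1278 - 35^2)/1 = 53/1 = 53: (m_5, d_5) = (m_1, d_1) = (35, 53), so from here the quotients repeat a_1, ..., a_4; the period length is 4.
Hence the expansion of sqrt(1278) is a_0 = 35 followed by the repeating block 1, 2, 1, 70 (period 4).

[35; (1, 2, 1, 70)]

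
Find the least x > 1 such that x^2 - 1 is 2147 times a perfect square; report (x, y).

(x, y) = (19322, 417)

First expand sqrt(2147) as a continued fraction. With x_i = (sqrt(2147) + m_i)/d_i and (m_0, d_0) = (0, 1): a_0 = floor(sqrt(2147)) = 46, since 46^2 = 2116 <= 2147 < 2209 = 47^2.
Iterate m_{i+1} = d_i*a_i - m_i, d_{i+1} = (2147 - m_{i+1}^2)/d_i, a_{i+1} = floor((a_0 + m_{i+1})/d_{i+1}):
  m_1 = 1*46 - 0 = 46, d_1 = (2147 - 46^2)/1 = 31/1 = 31, a_1 = floor((46 + 46)/31) = 2.
  m_2 = 31*2 - 46 = 16, d_2 = (2147 - 16^2)/31 = 1891/31 = 61, a_2 = floor((46 + 16)/61) = 1.
  m_3 = 61*1 - 16 = 45, d_3 = (2147 - 45^2)/61 = 122/61 = 2, a_3 = floor((46 + 45)/2) = 45.
  m_4 = 2*45 - 45 = 45, d_4 = (2147 - 45^2)/2 = 122/2 = 61, a_4 = floor((46 + 45)/61) = 1.
  m_5 = 61*1 - 45 = 16, d_5 = (2147 - 16^2)/61 = 1891/61 = 31, a_5 = floor((46 + 16)/31) = 2.
  m_6 = 31*2 - 16 = 46, d_6 = (2147 - 46^2)/31 = 31/31 = 1, a_6 = floor((46 + 46)/1) = 92.
  m_7 = 1*92 - 46 = 46, d_7 = (2147 - 46^2)/1 = 31/1 = 31: (m_7, d_7) = (m_1, d_1) = (46, 31), so from here the quotients repeat a_1, ..., a_6; the period length is 6.
So sqrt(2147) = [46; (2, 1, 45, 1, 2, 92)] with period length k = 6.
k is even, so the fundamental solution of x^2 - 2147y^2 = 1 is (p_{k-1}, q_{k-1}) = (p_5, q_5); compute convergents through index 5.
Convergents (p_i = a_i*p_{i-1} + p_{i-2}, q_i = a_i*q_{i-1} + q_{i-2} with p_{-2}=0, p_{-1}=1, q_{-2}=1, q_{-1}=0):
  i=0: a_0=46, p_0 = 46*1 + 0 = 46, q_0 = 46*0 + 1 = 1.
  i=1: a_1=2, p_1 = 2*46 + 1 = 93, q_1 = 2*1 + 0 = 2.
  i=2: a_2=1, p_2 = 1*93 + 46 = 139, q_2 = 1*2 + 1 = 3.
  i=3: a_3=45, p_3 = 45*139 + 93 = 6348, q_3 = 45*3 + 2 = 137.
  i=4: a_4=1, p_4 = 1*6348 + 139 = 6487, q_4 = 1*137 + 3 = 140.
  i=5: a_5=2, p_5 = 2*6487 + 6348 = 19322, q_5 = 2*140 + 137 = 417.
Check: 19322^2 - 2147*417^2 = 373339684 - 373339683 = 1, so (x, y) = (19322, 417) solves the equation, and by the theorem it is the least positive solution.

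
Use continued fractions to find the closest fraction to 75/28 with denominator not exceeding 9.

8/3

Expand x = 75/28 as a continued fraction with the Euclidean algorithm:
  75 = 2*28 + 19, so a_0 = 2.
  28 = 1*19 + 9, so a_1 = 1.
  19 = 2*9 + 1, so a_2 = 2.
  9 = 9*1 + 0, so a_3 = 9.
so x = [2; 1, 2, 9].
Convergents (p_i = a_i*p_{i-1} + p_{i-2}, q_i = a_i*q_{i-1} + q_{i-2} with p_{-2}=0, p_{-1}=1, q_{-2}=1, q_{-1}=0), until the denominator exceeds 9:
  i=0: a_0=2, p_0 = 2*1 + 0 = 2, q_0 = 2*0 + 1 = 1.
  i=1: a_1=1, p_1 = 1*2 + 1 = 3, q_1 = 1*1 + 0 = 1.
  i=2: a_2=2, p_2 = 2*3 + 2 = 8, q_2 = 2*1 + 1 = 3.
  i=3: a_3=9, p_3 = 9*8 + 3 = 75, q_3 = 9*3 + 1 = 28.
q_3 = 28 > 9, so the last convergent with denominator <= 9 is p_2/q_2 = 8/3.
The closest fraction with denominator <= 9 is either p_2/q_2 or the intermediate fraction (k*p_2 + p_1)/(k*q_2 + q_1) with the largest k >= 1 whose denominator stays <= 9; these approach x as k grows, and every other convergent or intermediate fraction in range is farther away.
Largest k: floor((9 - q_1)/q_2) = floor((9 - 1)/3) = 2.
That gives (2*8 + 3)/(2*3 + 1) = 19/7.
Compare the errors: |x - 8/3| = |75*3 - 8*28|/(28*3) = 1/84, and |x - 19/7| = |75*7 - 19*28|/(28*7) = 7/196.
Cross-multiplying, 1*196 = 196 < 588 = 7*84, so 1/84 is smaller: the convergent 8/3 is closer to x than 19/7.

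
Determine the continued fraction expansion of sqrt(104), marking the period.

Write x_i = (sqrt(104) + m_i)/d_i with (m_0, d_0) = (0, 1). a_0 = floor(sqrt(104)) = 10, since 10^2 = 100 <= 104 < 121 = 11^2.
Iterate m_{i+1} = d_i*a_i - m_i, d_{i+1} = (104 - m_{i+1}^2)/d_i, a_{i+1} = floor((a_0 + m_{i+1})/d_{i+1}):
  m_1 = 1*10 - 0 = 10, d_1 = (104 - 10^2)/1 = 4/1 = 4, a_1 = floor((10 + 10)/4) = 5.
  m_2 = 4*5 - 10 = 10, d_2 = (104 - 10^2)/4 = 4/4 = 1, a_2 = floor((10 + 10)/1) = 20.
  m_3 = 1*20 - 10 = 10, d_3 = (104 - 10^2)/1 = 4/1 = 4: (m_3, d_3) = (m_1, d_1) = (10, 4), so from here the quotients repeat a_1, a_2; the period length is 2.
Hence the expansion of sqrt(104) is a_0 = 10 followed by the repeating block 5, 20 (period 2).

[10; (5, 20)]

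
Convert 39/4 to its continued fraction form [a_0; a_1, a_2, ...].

[9; 1, 3]

Run the Euclidean algorithm on 39 and 4; the successive quotients are the partial quotients a_0, a_1, ... (each step inverts the fractional part left over by the previous one):
  39 = 9*4 + 3, so a_0 = 9.
  4 = 1*3 + 1, so a_1 = 1.
  3 = 3*1 + 0, so a_2 = 3.
The remainder reaches 0 after 3 divisions, so the expansion has 3 partial quotients, read off in order.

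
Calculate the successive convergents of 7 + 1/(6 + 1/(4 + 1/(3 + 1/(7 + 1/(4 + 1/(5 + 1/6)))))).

Using the convergent recurrence p_i = a_i*p_{i-1} + p_{i-2}, q_i = a_i*q_{i-1} + q_{i-2} with p_{-2}=0, p_{-1}=1, q_{-2}=1, q_{-1}=0:
  i=0: a_0=7, p_0 = 7*1 + 0 = 7, q_0 = 7*0 + 1 = 1.
  i=1: a_1=6, p_1 = 6*7 + 1 = 43, q_1 = 6*1 + 0 = 6.
  i=2: a_2=4, p_2 = 4*43 + 7 = 179, q_2 = 4*6 + 1 = 25.
  i=3: a_3=3, p_3 = 3*179 + 43 = 580, q_3 = 3*25 + 6 = 81.
  i=4: a_4=7, p_4 = 7*580 + 179 = 4239, q_4 = 7*81 + 25 = 592.
  i=5: a_5=4, p_5 = 4*4239 + 580 = 17536, q_5 = 4*592 + 81 = 2449.
  i=6: a_6=5, p_6 = 5*17536 + 4239 = 91919, q_6 = 5*2449 + 592 = 12837.
  i=7: a_7=6, p_7 = 6*91919 + 17536 = 569050, q_7 = 6*12837 + 2449 = 79471.

7/1, 43/6, 179/25, 580/81, 4239/592, 17536/2449, 91919/12837, 569050/79471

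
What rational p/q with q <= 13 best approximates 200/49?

Expand x = 200/49 as a continued fraction with the Euclidean algorithm:
  200 = 4*49 + 4, so a_0 = 4.
  49 = 12*4 + 1, so a_1 = 12.
  4 = 4*1 + 0, so a_2 = 4.
so x = [4; 12, 4].
Convergents (p_i = a_i*p_{i-1} + p_{i-2}, q_i = a_i*q_{i-1} + q_{i-2} with p_{-2}=0, p_{-1}=1, q_{-2}=1, q_{-1}=0), until the denominator exceeds 13:
  i=0: a_0=4, p_0 = 4*1 + 0 = 4, q_0 = 4*0 + 1 = 1.
  i=1: a_1=12, p_1 = 12*4 + 1 = 49, q_1 = 12*1 + 0 = 12.
  i=2: a_2=4, p_2 = 4*49 + 4 = 200, q_2 = 4*12 + 1 = 49.
q_2 = 49 > 13, so the last convergent with denominator <= 13 is p_1/q_1 = 49/12.
The closest fraction with denominator <= 13 is either p_1/q_1 or the intermediate fraction (k*p_1 + p_0)/(k*q_1 + q_0) with the largest k >= 1 whose denominator stays <= 13; these approach x as k grows, and every other convergent or intermediate fraction in range is farther away.
Largest k: floor((13 - q_0)/q_1) = floor((13 - 1)/12) = 1.
That gives (1*49 + 4)/(1*12 + 1) = 53/13.
Compare the errors: |x - 49/12| = |200*12 - 49*49|/(49*12) = 1/588, and |x - 53/13| = |200*13 - 53*49|/(49*13) = 3/637.
Cross-multiplying, 1*637 = 637 < 1764 = 3*588, so 1/588 is smaller: the convergent 49/12 is closer to x than 53/13.

49/12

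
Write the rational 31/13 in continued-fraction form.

Run the Euclidean algorithm on 31 and 13; the successive quotients are the partial quotients a_0, a_1, ... (each step inverts the fractional part left over by the previous one):
  31 = 2*13 + 5, so a_0 = 2.
  13 = 2*5 + 3, so a_1 = 2.
  5 = 1*3 + 2, so a_2 = 1.
  3 = 1*2 + 1, so a_3 = 1.
  2 = 2*1 + 0, so a_4 = 2.
The remainder reaches 0 after 5 divisions, so the expansion has 5 partial quotients, read off in order.

[2; 2, 1, 1, 2]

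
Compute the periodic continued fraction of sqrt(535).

[23; (7, 1, 2, 4, 1, 3, 1, 4, 2, 1, 7, 46)]

Write x_i = (sqrt(535) + m_i)/d_i with (m_0, d_0) = (0, 1). a_0 = floor(sqrt(535)) = 23, since 23^2 = 529 <= 535 < 576 = 24^2.
Iterate m_{i+1} = d_i*a_i - m_i, d_{i+1} = (535 - m_{i+1}^2)/d_i, a_{i+1} = floor((a_0 + m_{i+1})/d_{i+1}):
  m_1 = 1*23 - 0 = 23, d_1 = (535 - 23^2)/1 = 6/1 = 6, a_1 = floor((23 + 23)/6) = 7.
  m_2 = 6*7 - 23 = 19, d_2 = (535 - 19^2)/6 = 174/6 = 29, a_2 = floor((23 + 19)/29) = 1.
  m_3 = 29*1 - 19 = 10, d_3 = (535 - 10^2)/29 = 435/29 = 15, a_3 = floor((23 + 10)/15) = 2.
  m_4 = 15*2 - 10 = 20, d_4 = (535 - 20^2)/15 = 135/15 = 9, a_4 = floor((23 + 20)/9) = 4.
  m_5 = 9*4 - 20 = 16, d_5 = (535 - 16^2)/9 = 279/9 = 31, a_5 = floor((23 + 16)/31) = 1.
  m_6 = 31*1 - 16 = 15, d_6 = (535 - 15^2)/31 = 310/31 = 10, a_6 = floor((23 + 15)/10) = 3.
  m_7 = 10*3 - 15 = 15, d_7 = (535 - 15^2)/10 = 310/10 = 31, a_7 = floor((23 + 15)/31) = 1.
  m_8 = 31*1 - 15 = 16, d_8 = (535 - 16^2)/31 = 279/31 = 9, a_8 = floor((23 + 16)/9) = 4.
  m_9 = 9*4 - 16 = 20, d_9 = (535 - 20^2)/9 = 135/9 = 15, a_9 = floor((23 + 20)/15) = 2.
  m_10 = 15*2 - 20 = 10, d_10 = (535 - 10^2)/15 = 435/15 = 29, a_10 = floor((23 + 10)/29) = 1.
  m_11 = 29*1 - 10 = 19, d_11 = (535 - 19^2)/29 = 174/29 = 6, a_11 = floor((23 + 19)/6) = 7.
  m_12 = 6*7 - 19 = 23, d_12 = (535 - 23^2)/6 = 6/6 = 1, a_12 = floor((23 + 23)/1) = 46.
  m_13 = 1*46 - 23 = 23, d_13 = (535 - 23^2)/1 = 6/1 = 6: (m_13, d_13) = (m_1, d_1) = (23, 6), so from here the quotients repeat a_1, ..., a_12; the period length is 12.
Hence the expansion of sqrt(535) is a_0 = 23 followed by the repeating block 7, 1, 2, 4, 1, 3, 1, 4, 2, 1, 7, 46 (period 12).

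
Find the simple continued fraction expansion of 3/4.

Run the Euclidean algorithm on 3 and 4; the successive quotients are the partial quotients a_0, a_1, ... (each step inverts the fractional part left over by the previous one):
  3 = 0*4 + 3, so a_0 = 0.
  4 = 1*3 + 1, so a_1 = 1.
  3 = 3*1 + 0, so a_2 = 3.
The remainder reaches 0 after 3 divisions, so the expansion has 3 partial quotients, read off in order.

[0; 1, 3]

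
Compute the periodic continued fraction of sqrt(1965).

Write x_i = (sqrt(1965) + m_i)/d_i with (m_0, d_0) = (0, 1). a_0 = floor(sqrt(1965)) = 44, since 44^2 = 1936 <= 1965 < 2025 = 45^2.
Iterate m_{i+1} = d_i*a_i - m_i, d_{i+1} = (1965 - m_{i+1}^2)/d_i, a_{i+1} = floor((a_0 + m_{i+1})/d_{i+1}):
  m_1 = 1*44 - 0 = 44, d_1 = (1965 - 44^2)/1 = 29/1 = 29, a_1 = floor((44 + 44)/29) = 3.
  m_2 = 29*3 - 44 = 43, d_2 = (1965 - 43^2)/29 = 116/29 = 4, a_2 = floor((44 + 43)/4) = 21.
  m_3 = 4*21 - 43 = 41, d_3 = (1965 - 41^2)/4 = 284/4 = 71, a_3 = floor((44 + 41)/71) = 1.
  m_4 = 71*1 - 41 = 30, d_4 = (1965 - 30^2)/71 = 1065/71 = 15, a_4 = floor((44 + 30)/15) = 4.
  m_5 = 15*4 - 30 = 30, d_5 = (1965 - 30^2)/15 = 1065/15 = 71, a_5 = floor((44 + 30)/71) = 1.
  m_6 = 71*1 - 30 = 41, d_6 = (1965 - 41^2)/71 = 284/71 = 4, a_6 = floor((44 + 41)/4) = 21.
  m_7 = 4*21 - 41 = 43, d_7 = (1965 - 43^2)/4 = 116/4 = 29, a_7 = floor((44 + 43)/29) = 3.
  m_8 = 29*3 - 43 = 44, d_8 = (1965 - 44^2)/29 = 29/29 = 1, a_8 = floor((44 + 44)/1) = 88.
  m_9 = 1*88 - 44 = 44, d_9 = (1965 - 44^2)/1 = 29/1 = 29: (m_9, d_9) = (m_1, d_1) = (44, 29), so from here the quotients repeat a_1, ..., a_8; the period length is 8.
Hence the expansion of sqrt(1965) is a_0 = 44 followed by the repeating block 3, 21, 1, 4, 1, 21, 3, 88 (period 8).

[44; (3, 21, 1, 4, 1, 21, 3, 88)]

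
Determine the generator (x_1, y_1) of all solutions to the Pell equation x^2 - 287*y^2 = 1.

(x, y) = (288, 17)

First expand sqrt(287) as a continued fraction. With x_i = (sqrt(287) + m_i)/d_i and (m_0, d_0) = (0, 1): a_0 = floor(sqrt(287)) = 16, since 16^2 = 256 <= 287 < 289 = 17^2.
Iterate m_{i+1} = d_i*a_i - m_i, d_{i+1} = (287 - m_{i+1}^2)/d_i, a_{i+1} = floor((a_0 + m_{i+1})/d_{i+1}):
  m_1 = 1*16 - 0 = 16, d_1 = (287 - 16^2)/1 = 31/1 = 31, a_1 = floor((16 + 16)/31) = 1.
  m_2 = 31*1 - 16 = 15, d_2 = (287 - 15^2)/31 = 62/31 = 2, a_2 = floor((16 + 15)/2) = 15.
  m_3 = 2*15 - 15 = 15, d_3 = (287 - 15^2)/2 = 62/2 = 31, a_3 = floor((16 + 15)/31) = 1.
  m_4 = 31*1 - 15 = 16, d_4 = (287 - 16^2)/31 = 31/31 = 1, a_4 = floor((16 + 16)/1) = 32.
  m_5 = 1*32 - 16 = 16, d_5 = (287 - 16^2)/1 = 31/1 = 31: (m_5, d_5) = (m_1, d_1) = (16, 31), so from here the quotients repeat a_1, ..., a_4; the period length is 4.
So sqrt(287) = [16; (1, 15, 1, 32)] with period length k = 4.
k is even, so the fundamental solution of x^2 - 287y^2 = 1 is (p_{k-1}, q_{k-1}) = (p_3, q_3); compute convergents through index 3.
Convergents (p_i = a_i*p_{i-1} + p_{i-2}, q_i = a_i*q_{i-1} + q_{i-2} with p_{-2}=0, p_{-1}=1, q_{-2}=1, q_{-1}=0):
  i=0: a_0=16, p_0 = 16*1 + 0 = 16, q_0 = 16*0 + 1 = 1.
  i=1: a_1=1, p_1 = 1*16 + 1 = 17, q_1 = 1*1 + 0 = 1.
  i=2: a_2=15, p_2 = 15*17 + 16 = 271, q_2 = 15*1 + 1 = 16.
  i=3: a_3=1, p_3 = 1*271 + 17 = 288, q_3 = 1*16 + 1 = 17.
Check: 288^2 - 287*17^2 = 82944 - 82943 = 1, so (x, y) = (288, 17) solves the equation, and by the theorem it is the least positive solution.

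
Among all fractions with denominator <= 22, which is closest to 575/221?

13/5

Expand x = 575/221 as a continued fraction with the Euclidean algorithm:
  575 = 2*221 + 133, so a_0 = 2.
  221 = 1*133 + 88, so a_1 = 1.
  133 = 1*88 + 45, so a_2 = 1.
  88 = 1*45 + 43, so a_3 = 1.
  45 = 1*43 + 2, so a_4 = 1.
  43 = 21*2 + 1, so a_5 = 21.
  2 = 2*1 + 0, so a_6 = 2.
so x = [2; 1, 1, 1, 1, 21, 2].
Convergents (p_i = a_i*p_{i-1} + p_{i-2}, q_i = a_i*q_{i-1} + q_{i-2} with p_{-2}=0, p_{-1}=1, q_{-2}=1, q_{-1}=0), until the denominator exceeds 22:
  i=0: a_0=2, p_0 = 2*1 + 0 = 2, q_0 = 2*0 + 1 = 1.
  i=1: a_1=1, p_1 = 1*2 + 1 = 3, q_1 = 1*1 + 0 = 1.
  i=2: a_2=1, p_2 = 1*3 + 2 = 5, q_2 = 1*1 + 1 = 2.
  i=3: a_3=1, p_3 = 1*5 + 3 = 8, q_3 = 1*2 + 1 = 3.
  i=4: a_4=1, p_4 = 1*8 + 5 = 13, q_4 = 1*3 + 2 = 5.
  i=5: a_5=21, p_5 = 21*13 + 8 = 281, q_5 = 21*5 + 3 = 108.
q_5 = 108 > 22, so the last convergent with denominator <= 22 is p_4/q_4 = 13/5.
The closest fraction with denominator <= 22 is either p_4/q_4 or the intermediate fraction (k*p_4 + p_3)/(k*q_4 + q_3) with the largest k >= 1 whose denominator stays <= 22; these approach x as k grows, and every other convergent or intermediate fraction in range is farther away.
Largest k: floor((22 - q_3)/q_4) = floor((22 - 3)/5) = 3.
That gives (3*13 + 8)/(3*5 + 3) = 47/18.
Compare the errors: |x - 13/5| = |575*5 - 13*221|/(221*5) = 2/1105, and |x - 47/18| = |575*18 - 47*221|/(221*18) = 37/3978.
Cross-multiplying, 2*3978 = 7956 < 40885 = 37*1105, so 2/1105 is smaller: the convergent 13/5 is closer to x than 47/18.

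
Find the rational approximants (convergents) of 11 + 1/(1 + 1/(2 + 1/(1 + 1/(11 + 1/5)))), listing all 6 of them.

11/1, 12/1, 35/3, 47/4, 552/47, 2807/239

Using the convergent recurrence p_i = a_i*p_{i-1} + p_{i-2}, q_i = a_i*q_{i-1} + q_{i-2} with p_{-2}=0, p_{-1}=1, q_{-2}=1, q_{-1}=0:
  i=0: a_0=11, p_0 = 11*1 + 0 = 11, q_0 = 11*0 + 1 = 1.
  i=1: a_1=1, p_1 = 1*11 + 1 = 12, q_1 = 1*1 + 0 = 1.
  i=2: a_2=2, p_2 = 2*12 + 11 = 35, q_2 = 2*1 + 1 = 3.
  i=3: a_3=1, p_3 = 1*35 + 12 = 47, q_3 = 1*3 + 1 = 4.
  i=4: a_4=11, p_4 = 11*47 + 35 = 552, q_4 = 11*4 + 3 = 47.
  i=5: a_5=5, p_5 = 5*552 + 47 = 2807, q_5 = 5*47 + 4 = 239.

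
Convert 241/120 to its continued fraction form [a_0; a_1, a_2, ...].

[2; 120]

Run the Euclidean algorithm on 241 and 120; the successive quotients are the partial quotients a_0, a_1, ... (each step inverts the fractional part left over by the previous one):
  241 = 2*120 + 1, so a_0 = 2.
  120 = 120*1 + 0, so a_1 = 120.
The remainder reaches 0 after 2 divisions, so the expansion has 2 partial quotients, read off in order.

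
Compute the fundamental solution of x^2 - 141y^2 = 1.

(x, y) = (95, 8)

First expand sqrt(141) as a continued fraction. With x_i = (sqrt(141) + m_i)/d_i and (m_0, d_0) = (0, 1): a_0 = floor(sqrt(141)) = 11, since 11^2 = 121 <= 141 < 144 = 12^2.
Iterate m_{i+1} = d_i*a_i - m_i, d_{i+1} = (141 - m_{i+1}^2)/d_i, a_{i+1} = floor((a_0 + m_{i+1})/d_{i+1}):
  m_1 = 1*11 - 0 = 11, d_1 = (141 - 11^2)/1 = 20/1 = 20, a_1 = floor((11 + 11)/20) = 1.
  m_2 = 20*1 - 11 = 9, d_2 = (141 - 9^2)/20 = 60/20 = 3, a_2 = floor((11 + 9)/3) = 6.
  m_3 = 3*6 - 9 = 9, d_3 = (141 - 9^2)/3 = 60/3 = 20, a_3 = floor((11 + 9)/20) = 1.
  m_4 = 20*1 - 9 = 11, d_4 = (141 - 11^2)/20 = 20/20 = 1, a_4 = floor((11 + 11)/1) = 22.
  m_5 = 1*22 - 11 = 11, d_5 = (141 - 11^2)/1 = 20/1 = 20: (m_5, d_5) = (m_1, d_1) = (11, 20), so from here the quotients repeat a_1, ..., a_4; the period length is 4.
So sqrt(141) = [11; (1, 6, 1, 22)] with period length k = 4.
k is even, so the fundamental solution of x^2 - 141y^2 = 1 is (p_{k-1}, q_{k-1}) = (p_3, q_3); compute convergents through index 3.
Convergents (p_i = a_i*p_{i-1} + p_{i-2}, q_i = a_i*q_{i-1} + q_{i-2} with p_{-2}=0, p_{-1}=1, q_{-2}=1, q_{-1}=0):
  i=0: a_0=11, p_0 = 11*1 + 0 = 11, q_0 = 11*0 + 1 = 1.
  i=1: a_1=1, p_1 = 1*11 + 1 = 12, q_1 = 1*1 + 0 = 1.
  i=2: a_2=6, p_2 = 6*12 + 11 = 83, q_2 = 6*1 + 1 = 7.
  i=3: a_3=1, p_3 = 1*83 + 12 = 95, q_3 = 1*7 + 1 = 8.
Check: 95^2 - 141*8^2 = 9025 - 9024 = 1, so (x, y) = (95, 8) solves the equation, and by the theorem it is the least positive solution.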